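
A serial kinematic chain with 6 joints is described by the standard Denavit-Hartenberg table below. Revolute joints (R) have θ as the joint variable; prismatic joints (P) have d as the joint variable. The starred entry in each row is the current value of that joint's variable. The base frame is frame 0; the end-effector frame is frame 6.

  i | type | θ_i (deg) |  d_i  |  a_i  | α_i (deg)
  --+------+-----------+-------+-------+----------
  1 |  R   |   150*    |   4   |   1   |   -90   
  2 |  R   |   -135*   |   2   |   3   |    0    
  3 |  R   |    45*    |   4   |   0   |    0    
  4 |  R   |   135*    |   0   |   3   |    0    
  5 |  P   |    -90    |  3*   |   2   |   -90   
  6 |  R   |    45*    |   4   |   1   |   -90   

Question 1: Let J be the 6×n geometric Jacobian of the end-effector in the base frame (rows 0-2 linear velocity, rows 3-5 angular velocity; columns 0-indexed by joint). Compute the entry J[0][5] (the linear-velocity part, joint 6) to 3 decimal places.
0.787

axis z_5 = (-0.6124,0.3536,-0.7071); lever o_n−o_5 = (-2.5289,2.2766,-2.3284)
cross product → J_v[:, 5] = (0.7866,0.3624,-0.5000)
J_ω[:, 5] = z_5
entry J[0][5] = 0.7866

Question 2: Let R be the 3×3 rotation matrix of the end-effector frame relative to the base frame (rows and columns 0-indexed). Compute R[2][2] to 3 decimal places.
End-effector z-axis (col 2 of R) = (0.7866,0.3624,-0.5000)
R[2][2] = -0.5000

-0.500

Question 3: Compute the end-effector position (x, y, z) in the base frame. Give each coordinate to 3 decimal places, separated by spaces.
-9.120 -4.311 3.086

after link 1: o_1 = (-0.8660, 0.5000, 4.0000)
after link 2: o_2 = (-0.0289, -2.2927, 6.1213)
after link 3: o_3 = (-2.0289, -5.7568, 6.1213)
after link 4: o_4 = (-3.8660, -4.6962, 4.0000)
after link 5: o_5 = (-6.5908, -6.5871, 5.4142)
after link 6: o_6 = (-9.1197, -4.3105, 3.0858)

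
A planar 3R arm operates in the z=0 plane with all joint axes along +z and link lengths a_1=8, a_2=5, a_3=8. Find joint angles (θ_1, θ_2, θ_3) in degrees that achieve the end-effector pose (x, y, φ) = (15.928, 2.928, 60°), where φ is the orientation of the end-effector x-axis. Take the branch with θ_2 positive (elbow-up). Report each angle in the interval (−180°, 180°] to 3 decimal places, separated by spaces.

-30.003 30.005 59.998

wrist centre = target − a_3·(cos φ, sin φ) = (11.9280, -4.0002)
cos θ_2 = (158.2788−8²−5²)/(2·8·5) = 0.8660; θ_2 = 30.0046° (elbow-up)
β = atan2(-4.0002,11.9280) = -18.5395°; ψ = atan2(2.5003,12.3299) = 11.4634°
θ_1 = β − ψ = -30.0029°
θ_3 = φ − θ_1 − θ_2 = 59.9983° (wrapped to (-180°,180°])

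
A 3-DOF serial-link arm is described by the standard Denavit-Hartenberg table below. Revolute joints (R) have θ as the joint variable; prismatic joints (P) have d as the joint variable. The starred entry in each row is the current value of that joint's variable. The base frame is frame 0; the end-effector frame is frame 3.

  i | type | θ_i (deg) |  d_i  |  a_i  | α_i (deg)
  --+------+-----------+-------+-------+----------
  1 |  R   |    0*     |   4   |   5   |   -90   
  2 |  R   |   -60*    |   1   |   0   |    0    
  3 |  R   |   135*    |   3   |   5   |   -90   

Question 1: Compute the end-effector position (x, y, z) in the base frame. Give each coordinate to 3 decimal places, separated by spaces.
6.294 4.000 -0.830

after link 1: o_1 = (5.0000, 0.0000, 4.0000)
after link 2: o_2 = (5.0000, 1.0000, 4.0000)
after link 3: o_3 = (6.2941, 4.0000, -0.8296)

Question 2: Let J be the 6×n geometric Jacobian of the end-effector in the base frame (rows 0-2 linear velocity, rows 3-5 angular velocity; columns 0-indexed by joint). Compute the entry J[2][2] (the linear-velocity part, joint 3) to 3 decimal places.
-1.294

axis z_2 = (0.0000,1.0000,0.0000); lever o_n−o_2 = (1.2941,3.0000,-4.8296)
cross product → J_v[:, 2] = (-4.8296,0.0000,-1.2941)
J_ω[:, 2] = z_2
entry J[2][2] = -1.2941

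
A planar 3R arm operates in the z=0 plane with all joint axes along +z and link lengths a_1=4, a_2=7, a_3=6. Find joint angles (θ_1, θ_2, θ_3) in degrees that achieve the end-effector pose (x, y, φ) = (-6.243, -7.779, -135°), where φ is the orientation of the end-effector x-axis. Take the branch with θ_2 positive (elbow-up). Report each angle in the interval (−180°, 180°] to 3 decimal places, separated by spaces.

wrist centre = target − a_3·(cos φ, sin φ) = (-2.0004, -3.5364)
cos θ_2 = (16.5073−4²−7²)/(2·4·7) = -0.8659; θ_2 = 149.9904° (elbow-up)
β = atan2(-3.5364,-2.0004) = -119.4949°; ψ = atan2(3.5010,-2.0616) = 120.4919°
θ_1 = β − ψ = -239.9868°
θ_3 = φ − θ_1 − θ_2 = -45.0036° (wrapped to (-180°,180°])

120.013 149.990 -45.004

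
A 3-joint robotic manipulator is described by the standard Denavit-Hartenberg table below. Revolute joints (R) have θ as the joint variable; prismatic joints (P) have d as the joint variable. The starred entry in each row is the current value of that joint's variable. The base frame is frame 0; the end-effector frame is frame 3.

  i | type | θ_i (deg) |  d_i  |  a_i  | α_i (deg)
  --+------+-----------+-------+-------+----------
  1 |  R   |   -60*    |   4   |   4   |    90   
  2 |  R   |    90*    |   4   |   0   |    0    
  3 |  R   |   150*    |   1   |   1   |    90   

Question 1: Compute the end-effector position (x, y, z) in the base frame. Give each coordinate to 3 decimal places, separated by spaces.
after link 1: o_1 = (2.0000, -3.4641, 4.0000)
after link 2: o_2 = (-1.4641, -5.4641, 4.0000)
after link 3: o_3 = (-2.5801, -5.5311, 3.1340)

-2.580 -5.531 3.134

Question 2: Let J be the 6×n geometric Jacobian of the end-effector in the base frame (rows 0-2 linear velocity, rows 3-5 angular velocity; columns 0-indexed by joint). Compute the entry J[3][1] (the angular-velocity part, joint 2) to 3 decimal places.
-0.866

axis z_1 = (-0.8660,-0.5000,0.0000); lever o_n−o_1 = (-4.5801,-2.0670,-0.8660)
cross product → J_v[:, 1] = (0.4330,-0.7500,-0.5000)
J_ω[:, 1] = z_1
entry J[3][1] = -0.8660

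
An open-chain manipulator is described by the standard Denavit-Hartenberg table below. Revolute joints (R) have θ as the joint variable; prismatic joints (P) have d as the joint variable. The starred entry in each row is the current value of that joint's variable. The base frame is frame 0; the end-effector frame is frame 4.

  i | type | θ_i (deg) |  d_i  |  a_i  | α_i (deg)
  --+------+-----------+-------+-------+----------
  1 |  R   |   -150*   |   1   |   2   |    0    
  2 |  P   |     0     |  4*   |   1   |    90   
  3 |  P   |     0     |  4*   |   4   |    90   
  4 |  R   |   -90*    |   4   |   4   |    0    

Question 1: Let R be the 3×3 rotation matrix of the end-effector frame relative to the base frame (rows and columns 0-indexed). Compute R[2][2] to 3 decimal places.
-1.000

End-effector z-axis (col 2 of R) = (-0.0000,0.0000,-1.0000)
R[2][2] = -1.0000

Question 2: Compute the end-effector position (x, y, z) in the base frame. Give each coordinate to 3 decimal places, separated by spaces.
-6.062 -3.500 1.000

after link 1: o_1 = (-1.7321, -1.0000, 1.0000)
after link 2: o_2 = (-2.5981, -1.5000, 5.0000)
after link 3: o_3 = (-8.0622, -0.0359, 5.0000)
after link 4: o_4 = (-6.0622, -3.5000, 1.0000)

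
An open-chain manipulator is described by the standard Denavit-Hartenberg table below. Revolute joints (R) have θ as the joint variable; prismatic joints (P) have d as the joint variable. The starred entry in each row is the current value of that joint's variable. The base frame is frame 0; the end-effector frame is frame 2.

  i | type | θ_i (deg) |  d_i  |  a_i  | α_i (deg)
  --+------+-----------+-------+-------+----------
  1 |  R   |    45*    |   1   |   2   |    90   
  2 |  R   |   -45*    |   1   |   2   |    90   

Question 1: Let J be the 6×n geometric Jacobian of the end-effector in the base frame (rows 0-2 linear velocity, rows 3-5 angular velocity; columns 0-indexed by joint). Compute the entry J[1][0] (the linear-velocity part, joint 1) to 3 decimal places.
3.121

axis z_0 = ẑ; lever o_n−o_0 = (3.1213,1.7071,-0.4142)
cross product → J_v[:, 0] = (-1.7071,3.1213,0.0000)
J_ω[:, 0] = z_0
entry J[1][0] = 3.1213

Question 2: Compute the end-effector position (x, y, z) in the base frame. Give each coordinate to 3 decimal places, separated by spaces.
3.121 1.707 -0.414

after link 1: o_1 = (1.4142, 1.4142, 1.0000)
after link 2: o_2 = (3.1213, 1.7071, -0.4142)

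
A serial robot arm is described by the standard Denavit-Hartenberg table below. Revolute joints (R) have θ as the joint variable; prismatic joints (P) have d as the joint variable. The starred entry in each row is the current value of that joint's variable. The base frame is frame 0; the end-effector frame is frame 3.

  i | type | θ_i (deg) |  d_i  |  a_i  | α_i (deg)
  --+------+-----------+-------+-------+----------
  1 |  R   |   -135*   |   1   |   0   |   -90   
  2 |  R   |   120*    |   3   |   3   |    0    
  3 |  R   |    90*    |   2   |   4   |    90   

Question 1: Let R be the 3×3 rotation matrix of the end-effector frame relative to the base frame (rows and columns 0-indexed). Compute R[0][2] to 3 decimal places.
End-effector z-axis (col 2 of R) = (0.3536,0.3536,-0.8660)
R[0][2] = 0.3536

0.354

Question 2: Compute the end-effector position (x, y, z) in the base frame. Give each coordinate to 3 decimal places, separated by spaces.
7.046 -0.025 0.402

after link 1: o_1 = (0.0000, 0.0000, 1.0000)
after link 2: o_2 = (3.1820, -1.0607, -1.5981)
after link 3: o_3 = (7.0457, -0.0254, 0.4019)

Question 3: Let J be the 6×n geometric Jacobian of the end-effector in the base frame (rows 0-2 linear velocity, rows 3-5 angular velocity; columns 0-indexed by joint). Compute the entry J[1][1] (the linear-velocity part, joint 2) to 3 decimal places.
0.423

axis z_1 = (0.7071,-0.7071,0.0000); lever o_n−o_1 = (7.0457,-0.0254,-0.5981)
cross product → J_v[:, 1] = (0.4229,0.4229,4.9641)
J_ω[:, 1] = z_1
entry J[1][1] = 0.4229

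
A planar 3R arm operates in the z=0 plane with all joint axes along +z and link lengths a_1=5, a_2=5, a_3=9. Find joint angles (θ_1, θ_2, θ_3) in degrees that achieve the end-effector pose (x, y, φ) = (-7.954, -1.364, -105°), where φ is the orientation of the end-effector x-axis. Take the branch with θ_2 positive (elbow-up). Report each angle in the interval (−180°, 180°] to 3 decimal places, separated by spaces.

wrist centre = target − a_3·(cos φ, sin φ) = (-5.6246, 7.3293)
cos θ_2 = (85.3556−5²−5²)/(2·5·5) = 0.7071; θ_2 = 44.9996° (elbow-up)
β = atan2(7.3293,-5.6246) = 127.5031°; ψ = atan2(3.5355,8.5356) = 22.4998°
θ_1 = β − ψ = 105.0033°
θ_3 = φ − θ_1 − θ_2 = 104.9971° (wrapped to (-180°,180°])

105.003 45.000 104.997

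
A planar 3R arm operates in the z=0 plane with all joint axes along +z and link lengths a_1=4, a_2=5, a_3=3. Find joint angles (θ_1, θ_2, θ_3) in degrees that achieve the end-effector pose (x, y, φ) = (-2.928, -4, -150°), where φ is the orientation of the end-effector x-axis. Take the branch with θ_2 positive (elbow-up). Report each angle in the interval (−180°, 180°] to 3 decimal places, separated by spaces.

wrist centre = target − a_3·(cos φ, sin φ) = (-0.3299, -2.5000)
cos θ_2 = (6.3588−4²−5²)/(2·4·5) = -0.8660; θ_2 = 150.0004° (elbow-up)
β = atan2(-2.5000,-0.3299) = -97.5179°; ψ = atan2(2.5000,-0.3301) = 97.5229°
θ_1 = β − ψ = -195.0407°
θ_3 = φ − θ_1 − θ_2 = -104.9596° (wrapped to (-180°,180°])

164.959 150.000 -104.960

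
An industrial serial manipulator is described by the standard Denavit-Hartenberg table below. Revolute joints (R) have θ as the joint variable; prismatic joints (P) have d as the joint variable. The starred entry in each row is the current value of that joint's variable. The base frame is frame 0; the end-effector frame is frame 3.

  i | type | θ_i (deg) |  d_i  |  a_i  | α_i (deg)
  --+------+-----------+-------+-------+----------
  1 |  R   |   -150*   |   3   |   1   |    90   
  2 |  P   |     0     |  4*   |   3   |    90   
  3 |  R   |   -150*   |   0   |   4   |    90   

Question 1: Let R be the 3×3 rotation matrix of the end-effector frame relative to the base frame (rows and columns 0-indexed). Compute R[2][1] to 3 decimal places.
End-effector y-axis (col 1 of R) = (-0.0000,0.0000,-1.0000)
R[2][1] = -1.0000

-1.000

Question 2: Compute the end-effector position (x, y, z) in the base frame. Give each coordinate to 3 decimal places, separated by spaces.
-1.464 1.464 3.000

after link 1: o_1 = (-0.8660, -0.5000, 3.0000)
after link 2: o_2 = (-5.4641, 1.4641, 3.0000)
after link 3: o_3 = (-1.4641, 1.4641, 3.0000)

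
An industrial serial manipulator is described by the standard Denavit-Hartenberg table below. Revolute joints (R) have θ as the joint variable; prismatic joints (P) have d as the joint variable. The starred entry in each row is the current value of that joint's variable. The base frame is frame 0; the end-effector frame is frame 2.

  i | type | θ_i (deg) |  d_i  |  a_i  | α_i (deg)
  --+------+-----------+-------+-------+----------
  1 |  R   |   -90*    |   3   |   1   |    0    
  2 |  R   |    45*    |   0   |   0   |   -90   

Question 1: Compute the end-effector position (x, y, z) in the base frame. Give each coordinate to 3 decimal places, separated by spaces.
after link 1: o_1 = (0.0000, -1.0000, 3.0000)
after link 2: o_2 = (0.0000, -1.0000, 3.0000)

0.000 -1.000 3.000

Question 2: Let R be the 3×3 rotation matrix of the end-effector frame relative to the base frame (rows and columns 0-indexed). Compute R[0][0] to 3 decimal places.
0.707

End-effector x-axis (col 0 of R) = (0.7071,-0.7071,0.0000)
R[0][0] = 0.7071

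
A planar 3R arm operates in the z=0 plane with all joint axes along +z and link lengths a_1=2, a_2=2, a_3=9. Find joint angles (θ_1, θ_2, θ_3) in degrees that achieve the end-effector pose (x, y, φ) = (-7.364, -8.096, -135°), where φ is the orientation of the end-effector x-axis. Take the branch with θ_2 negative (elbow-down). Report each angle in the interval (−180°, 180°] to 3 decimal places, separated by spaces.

-60.001 -120.000 45.001

wrist centre = target − a_3·(cos φ, sin φ) = (-1.0000, -1.7320)
cos θ_2 = (4.0000−2²−2²)/(2·2·2) = -0.5000; θ_2 = -119.9997° (elbow-down)
β = atan2(-1.7320,-1.0000) = -120.0011°; ψ = atan2(-1.7321,1.0000) = -59.9998°
θ_1 = β − ψ = -60.0013°
θ_3 = φ − θ_1 − θ_2 = 45.0010° (wrapped to (-180°,180°])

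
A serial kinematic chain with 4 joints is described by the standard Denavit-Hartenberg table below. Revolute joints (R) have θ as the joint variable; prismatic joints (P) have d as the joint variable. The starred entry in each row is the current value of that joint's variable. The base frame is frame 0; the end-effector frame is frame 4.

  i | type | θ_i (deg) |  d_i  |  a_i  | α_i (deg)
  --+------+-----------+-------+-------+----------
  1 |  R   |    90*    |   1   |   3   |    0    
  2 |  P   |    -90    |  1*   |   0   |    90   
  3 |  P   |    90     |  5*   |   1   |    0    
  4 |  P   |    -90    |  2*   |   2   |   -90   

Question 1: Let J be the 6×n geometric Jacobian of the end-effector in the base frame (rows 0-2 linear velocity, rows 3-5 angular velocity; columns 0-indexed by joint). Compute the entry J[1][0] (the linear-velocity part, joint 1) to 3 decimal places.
axis z_0 = ẑ; lever o_n−o_0 = (2.0000,-4.0000,3.0000)
cross product → J_v[:, 0] = (4.0000,2.0000,-0.0000)
J_ω[:, 0] = z_0
entry J[1][0] = 2.0000

2.000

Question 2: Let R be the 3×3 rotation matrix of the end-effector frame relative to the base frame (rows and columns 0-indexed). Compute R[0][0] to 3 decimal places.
1.000

End-effector x-axis (col 0 of R) = (1.0000,0.0000,0.0000)
R[0][0] = 1.0000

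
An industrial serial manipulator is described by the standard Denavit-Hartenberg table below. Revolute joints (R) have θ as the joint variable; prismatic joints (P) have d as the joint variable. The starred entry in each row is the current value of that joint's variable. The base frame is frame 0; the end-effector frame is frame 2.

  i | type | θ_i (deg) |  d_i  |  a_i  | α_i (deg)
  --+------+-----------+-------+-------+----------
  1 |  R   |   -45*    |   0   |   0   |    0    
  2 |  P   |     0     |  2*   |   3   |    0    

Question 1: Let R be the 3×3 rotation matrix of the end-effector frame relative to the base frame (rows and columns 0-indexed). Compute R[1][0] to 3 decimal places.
End-effector x-axis (col 0 of R) = (0.7071,-0.7071,0.0000)
R[1][0] = -0.7071

-0.707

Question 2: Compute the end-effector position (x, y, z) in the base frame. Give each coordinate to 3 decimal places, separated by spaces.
after link 1: o_1 = (0.0000, 0.0000, 0.0000)
after link 2: o_2 = (2.1213, -2.1213, 2.0000)

2.121 -2.121 2.000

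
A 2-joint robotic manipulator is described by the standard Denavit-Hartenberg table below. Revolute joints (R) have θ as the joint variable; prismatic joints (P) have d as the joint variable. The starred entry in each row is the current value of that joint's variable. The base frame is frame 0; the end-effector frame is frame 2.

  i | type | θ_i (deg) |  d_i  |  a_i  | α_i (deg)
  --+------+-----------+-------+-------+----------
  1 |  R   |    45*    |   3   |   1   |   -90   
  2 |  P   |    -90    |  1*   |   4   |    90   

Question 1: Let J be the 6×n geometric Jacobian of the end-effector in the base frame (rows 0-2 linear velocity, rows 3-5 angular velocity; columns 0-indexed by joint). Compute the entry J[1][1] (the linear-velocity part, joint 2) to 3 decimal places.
prismatic axis z_1 = (-0.7071,0.7071,0.0000)
J_v[:, 1] = z_1; J_ω[:, 1] = (0,0,0)
entry J[1][1] = 0.7071

0.707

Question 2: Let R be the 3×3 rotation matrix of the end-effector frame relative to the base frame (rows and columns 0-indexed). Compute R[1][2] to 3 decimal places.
-0.707

End-effector z-axis (col 2 of R) = (-0.7071,-0.7071,0.0000)
R[1][2] = -0.7071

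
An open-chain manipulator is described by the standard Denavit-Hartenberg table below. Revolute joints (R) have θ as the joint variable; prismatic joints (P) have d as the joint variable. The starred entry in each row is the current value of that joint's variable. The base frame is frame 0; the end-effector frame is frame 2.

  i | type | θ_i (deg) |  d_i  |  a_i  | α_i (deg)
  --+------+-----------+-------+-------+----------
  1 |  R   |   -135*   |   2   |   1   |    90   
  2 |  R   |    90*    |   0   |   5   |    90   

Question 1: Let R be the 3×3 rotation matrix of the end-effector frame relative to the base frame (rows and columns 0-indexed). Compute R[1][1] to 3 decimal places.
0.707

End-effector y-axis (col 1 of R) = (-0.7071,0.7071,0.0000)
R[1][1] = 0.7071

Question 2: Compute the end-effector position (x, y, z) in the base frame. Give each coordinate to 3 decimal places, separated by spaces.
after link 1: o_1 = (-0.7071, -0.7071, 2.0000)
after link 2: o_2 = (-0.7071, -0.7071, 7.0000)

-0.707 -0.707 7.000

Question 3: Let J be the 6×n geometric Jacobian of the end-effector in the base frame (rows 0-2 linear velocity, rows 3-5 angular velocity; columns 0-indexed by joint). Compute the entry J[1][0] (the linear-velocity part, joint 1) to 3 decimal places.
axis z_0 = ẑ; lever o_n−o_0 = (-0.7071,-0.7071,7.0000)
cross product → J_v[:, 0] = (0.7071,-0.7071,0.0000)
J_ω[:, 0] = z_0
entry J[1][0] = -0.7071

-0.707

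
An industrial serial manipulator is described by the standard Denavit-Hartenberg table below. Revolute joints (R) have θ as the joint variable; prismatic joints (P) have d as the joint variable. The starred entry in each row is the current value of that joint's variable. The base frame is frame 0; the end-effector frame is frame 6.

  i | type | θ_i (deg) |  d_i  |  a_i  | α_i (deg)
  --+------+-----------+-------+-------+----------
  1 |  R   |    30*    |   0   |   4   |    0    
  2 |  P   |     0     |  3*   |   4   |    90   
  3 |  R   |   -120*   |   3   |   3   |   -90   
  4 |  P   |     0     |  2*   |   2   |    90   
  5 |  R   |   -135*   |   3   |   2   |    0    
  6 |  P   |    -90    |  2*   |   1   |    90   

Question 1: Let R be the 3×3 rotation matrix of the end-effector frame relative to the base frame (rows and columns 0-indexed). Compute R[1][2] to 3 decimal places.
End-effector z-axis (col 2 of R) = (0.2241,0.1294,-0.9659)
R[1][2] = 0.1294

0.129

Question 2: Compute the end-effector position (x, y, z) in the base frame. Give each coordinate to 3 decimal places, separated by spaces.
after link 1: o_1 = (3.4641, 2.0000, 0.0000)
after link 2: o_2 = (6.9282, 4.0000, 3.0000)
after link 3: o_3 = (7.1292, 0.6519, 0.4019)
after link 4: o_4 = (7.7631, 1.0179, -2.3301)
after link 5: o_5 = (8.8149, -1.8389, -0.3983)
after link 6: o_6 = (10.6514, -3.0880, -0.1395)

10.651 -3.088 -0.139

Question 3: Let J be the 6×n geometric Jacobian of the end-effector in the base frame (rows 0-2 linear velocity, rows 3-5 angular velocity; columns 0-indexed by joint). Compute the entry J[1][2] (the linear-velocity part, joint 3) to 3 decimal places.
axis z_2 = (0.5000,-0.8660,0.0000); lever o_n−o_2 = (3.7232,-7.0880,-3.1395)
cross product → J_v[:, 2] = (2.7188,1.5697,-0.3197)
J_ω[:, 2] = z_2
entry J[1][2] = 1.5697

1.570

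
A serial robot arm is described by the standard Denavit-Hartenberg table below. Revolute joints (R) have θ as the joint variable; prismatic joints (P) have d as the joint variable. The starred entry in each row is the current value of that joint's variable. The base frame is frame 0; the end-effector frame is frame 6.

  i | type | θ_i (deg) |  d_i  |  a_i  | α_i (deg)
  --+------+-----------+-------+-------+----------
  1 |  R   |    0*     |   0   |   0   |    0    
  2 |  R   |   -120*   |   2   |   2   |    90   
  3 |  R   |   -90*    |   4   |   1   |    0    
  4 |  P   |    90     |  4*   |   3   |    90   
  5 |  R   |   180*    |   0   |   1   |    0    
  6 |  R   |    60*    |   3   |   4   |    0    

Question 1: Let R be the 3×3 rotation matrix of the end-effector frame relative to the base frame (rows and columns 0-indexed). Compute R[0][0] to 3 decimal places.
End-effector x-axis (col 0 of R) = (1.0000,0.0000,-0.0000)
R[0][0] = 1.0000

1.000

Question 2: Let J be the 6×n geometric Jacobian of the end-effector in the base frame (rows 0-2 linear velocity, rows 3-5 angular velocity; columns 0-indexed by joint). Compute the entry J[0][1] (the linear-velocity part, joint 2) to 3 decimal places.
-0.536

axis z_1 = (0.0000,0.0000,1.0000); lever o_n−o_1 = (-4.9282,0.5359,-2.0000)
cross product → J_v[:, 1] = (-0.5359,-4.9282,0.0000)
J_ω[:, 1] = z_1
entry J[0][1] = -0.5359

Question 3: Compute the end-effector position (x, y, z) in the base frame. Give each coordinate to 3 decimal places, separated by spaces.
after link 1: o_1 = (0.0000, 0.0000, 0.0000)
after link 2: o_2 = (-1.0000, -1.7321, 2.0000)
after link 3: o_3 = (-4.4641, 0.2679, 1.0000)
after link 4: o_4 = (-9.4282, -0.3301, 1.0000)
after link 5: o_5 = (-8.9282, 0.5359, 1.0000)
after link 6: o_6 = (-4.9282, 0.5359, -2.0000)

-4.928 0.536 -2.000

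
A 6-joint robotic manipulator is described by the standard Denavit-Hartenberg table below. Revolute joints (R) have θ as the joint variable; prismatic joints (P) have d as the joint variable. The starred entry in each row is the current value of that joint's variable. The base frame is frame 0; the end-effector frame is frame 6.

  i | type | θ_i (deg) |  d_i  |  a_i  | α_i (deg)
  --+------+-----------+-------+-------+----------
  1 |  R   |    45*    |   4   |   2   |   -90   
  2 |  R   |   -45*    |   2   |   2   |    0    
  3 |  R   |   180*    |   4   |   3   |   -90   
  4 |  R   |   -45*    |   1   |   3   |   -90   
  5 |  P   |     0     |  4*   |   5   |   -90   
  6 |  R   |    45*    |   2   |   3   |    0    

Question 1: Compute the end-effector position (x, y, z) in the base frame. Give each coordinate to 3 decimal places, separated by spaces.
after link 1: o_1 = (1.4142, 1.4142, 4.0000)
after link 2: o_2 = (1.0000, 3.8284, 5.4142)
after link 3: o_3 = (-3.3284, 5.1569, 3.2929)
after link 4: o_4 = (-6.3891, 5.0962, 2.5000)
after link 5: o_5 = (-10.0711, 2.4142, -2.0000)
after link 6: o_6 = (-11.1924, 5.5355, -3.4142)

-11.192 5.536 -3.414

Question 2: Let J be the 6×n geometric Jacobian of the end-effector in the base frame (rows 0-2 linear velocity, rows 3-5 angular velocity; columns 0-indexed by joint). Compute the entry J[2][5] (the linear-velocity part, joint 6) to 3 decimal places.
axis z_5 = (0.5000,0.5000,-0.7071); lever o_n−o_5 = (-1.1213,3.1213,-1.4142)
cross product → J_v[:, 5] = (1.5000,1.5000,2.1213)
J_ω[:, 5] = z_5
entry J[2][5] = 2.1213

2.121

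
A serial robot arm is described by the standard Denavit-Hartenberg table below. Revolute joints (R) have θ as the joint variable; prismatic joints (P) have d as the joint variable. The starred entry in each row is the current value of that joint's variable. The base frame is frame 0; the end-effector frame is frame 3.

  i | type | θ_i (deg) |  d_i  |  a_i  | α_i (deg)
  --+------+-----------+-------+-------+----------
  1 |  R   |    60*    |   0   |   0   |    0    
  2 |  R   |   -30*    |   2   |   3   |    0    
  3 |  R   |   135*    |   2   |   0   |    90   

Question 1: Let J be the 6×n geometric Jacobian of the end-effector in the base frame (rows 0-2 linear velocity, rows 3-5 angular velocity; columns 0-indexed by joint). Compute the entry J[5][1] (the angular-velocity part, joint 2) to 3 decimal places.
axis z_1 = (0.0000,0.0000,1.0000); lever o_n−o_1 = (2.5981,1.5000,4.0000)
cross product → J_v[:, 1] = (-1.5000,2.5981,0.0000)
J_ω[:, 1] = z_1
entry J[5][1] = 1.0000

1.000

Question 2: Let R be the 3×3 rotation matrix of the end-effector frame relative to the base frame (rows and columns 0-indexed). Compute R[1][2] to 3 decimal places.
End-effector z-axis (col 2 of R) = (0.2588,0.9659,0.0000)
R[1][2] = 0.9659

0.966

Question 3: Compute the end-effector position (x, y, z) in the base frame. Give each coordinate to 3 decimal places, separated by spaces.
2.598 1.500 4.000

after link 1: o_1 = (0.0000, 0.0000, 0.0000)
after link 2: o_2 = (2.5981, 1.5000, 2.0000)
after link 3: o_3 = (2.5981, 1.5000, 4.0000)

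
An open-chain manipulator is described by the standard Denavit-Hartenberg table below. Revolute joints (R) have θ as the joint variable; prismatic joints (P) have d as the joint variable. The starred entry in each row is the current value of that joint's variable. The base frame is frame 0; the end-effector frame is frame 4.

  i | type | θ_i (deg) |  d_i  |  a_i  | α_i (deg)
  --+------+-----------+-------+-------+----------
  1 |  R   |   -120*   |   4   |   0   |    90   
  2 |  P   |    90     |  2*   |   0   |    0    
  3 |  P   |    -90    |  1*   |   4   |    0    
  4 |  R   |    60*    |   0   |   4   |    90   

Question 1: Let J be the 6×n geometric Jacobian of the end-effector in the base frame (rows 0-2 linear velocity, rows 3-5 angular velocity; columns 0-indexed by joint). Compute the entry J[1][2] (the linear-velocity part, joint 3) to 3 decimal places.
prismatic axis z_2 = (-0.8660,0.5000,0.0000)
J_v[:, 2] = z_2; J_ω[:, 2] = (0,0,0)
entry J[1][2] = 0.5000

0.500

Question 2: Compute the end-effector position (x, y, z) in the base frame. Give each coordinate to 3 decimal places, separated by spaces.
after link 1: o_1 = (0.0000, 0.0000, 4.0000)
after link 2: o_2 = (-1.7321, 1.0000, 4.0000)
after link 3: o_3 = (-4.5981, -1.9641, 4.0000)
after link 4: o_4 = (-5.5981, -3.6962, 7.4641)

-5.598 -3.696 7.464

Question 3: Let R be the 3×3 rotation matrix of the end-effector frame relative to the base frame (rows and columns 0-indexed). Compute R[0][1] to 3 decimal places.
-0.866

End-effector y-axis (col 1 of R) = (-0.8660,0.5000,0.0000)
R[0][1] = -0.8660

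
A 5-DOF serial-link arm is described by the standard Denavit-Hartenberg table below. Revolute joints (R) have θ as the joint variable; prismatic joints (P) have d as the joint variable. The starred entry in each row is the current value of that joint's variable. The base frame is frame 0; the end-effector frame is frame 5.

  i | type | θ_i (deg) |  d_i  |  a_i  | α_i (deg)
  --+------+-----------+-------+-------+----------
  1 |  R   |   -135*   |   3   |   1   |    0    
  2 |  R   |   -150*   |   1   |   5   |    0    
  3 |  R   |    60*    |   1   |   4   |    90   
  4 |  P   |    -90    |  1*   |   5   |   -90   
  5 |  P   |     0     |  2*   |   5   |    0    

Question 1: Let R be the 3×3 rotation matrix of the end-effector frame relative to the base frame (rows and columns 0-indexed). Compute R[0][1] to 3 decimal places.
End-effector y-axis (col 1 of R) = (-0.7071,-0.7071,-0.0000)
R[0][1] = -0.7071

-0.707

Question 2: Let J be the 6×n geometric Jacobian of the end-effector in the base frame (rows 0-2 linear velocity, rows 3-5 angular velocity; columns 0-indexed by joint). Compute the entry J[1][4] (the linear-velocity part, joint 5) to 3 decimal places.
0.707

prismatic axis z_4 = (-0.7071,0.7071,0.0000)
J_v[:, 4] = z_4; J_ω[:, 4] = (0,0,0)
entry J[1][4] = 0.7071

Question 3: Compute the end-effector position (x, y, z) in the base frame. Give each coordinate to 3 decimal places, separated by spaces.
-2.949 9.072 -5.000

after link 1: o_1 = (-0.7071, -0.7071, 3.0000)
after link 2: o_2 = (0.5870, 4.1225, 4.0000)
after link 3: o_3 = (-2.2414, 6.9509, 5.0000)
after link 4: o_4 = (-1.5343, 7.6581, 0.0000)
after link 5: o_5 = (-2.9485, 9.0723, -5.0000)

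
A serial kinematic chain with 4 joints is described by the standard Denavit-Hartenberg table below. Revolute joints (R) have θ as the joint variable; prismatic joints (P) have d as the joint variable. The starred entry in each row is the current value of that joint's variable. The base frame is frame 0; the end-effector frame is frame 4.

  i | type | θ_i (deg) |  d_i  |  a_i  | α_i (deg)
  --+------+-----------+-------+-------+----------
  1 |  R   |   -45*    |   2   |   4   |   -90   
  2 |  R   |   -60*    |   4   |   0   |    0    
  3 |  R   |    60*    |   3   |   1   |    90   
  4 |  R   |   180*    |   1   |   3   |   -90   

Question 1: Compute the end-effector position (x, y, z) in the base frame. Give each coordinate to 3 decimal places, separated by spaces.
after link 1: o_1 = (2.8284, -2.8284, 2.0000)
after link 2: o_2 = (5.6569, 0.0000, 2.0000)
after link 3: o_3 = (8.4853, 1.4142, 2.0000)
after link 4: o_4 = (6.3640, 3.5355, 3.0000)

6.364 3.536 3.000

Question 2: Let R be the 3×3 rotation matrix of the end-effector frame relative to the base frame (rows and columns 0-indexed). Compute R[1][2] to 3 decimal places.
End-effector z-axis (col 2 of R) = (-0.7071,-0.7071,0.0000)
R[1][2] = -0.7071

-0.707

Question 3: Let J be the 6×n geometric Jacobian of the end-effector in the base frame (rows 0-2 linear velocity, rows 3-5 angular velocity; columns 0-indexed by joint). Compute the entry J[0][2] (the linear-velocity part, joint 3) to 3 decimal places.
axis z_2 = (0.7071,0.7071,0.0000); lever o_n−o_2 = (0.7071,3.5355,1.0000)
cross product → J_v[:, 2] = (0.7071,-0.7071,2.0000)
J_ω[:, 2] = z_2
entry J[0][2] = 0.7071

0.707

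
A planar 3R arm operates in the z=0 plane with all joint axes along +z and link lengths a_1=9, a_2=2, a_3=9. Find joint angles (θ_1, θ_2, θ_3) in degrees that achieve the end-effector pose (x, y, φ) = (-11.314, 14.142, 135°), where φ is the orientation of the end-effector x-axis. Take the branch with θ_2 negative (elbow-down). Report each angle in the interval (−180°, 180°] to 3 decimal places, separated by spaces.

135.002 -89.999 89.997

wrist centre = target − a_3·(cos φ, sin φ) = (-4.9500, 7.7780)
cos θ_2 = (85.0008−9²−2²)/(2·9·2) = 0.0000; θ_2 = -89.9988° (elbow-down)
β = atan2(7.7780,-4.9500) = 122.4732°; ψ = atan2(-2.0000,9.0000) = -12.5287°
θ_1 = β − ψ = 135.0019°
θ_3 = φ − θ_1 − θ_2 = 89.9968° (wrapped to (-180°,180°])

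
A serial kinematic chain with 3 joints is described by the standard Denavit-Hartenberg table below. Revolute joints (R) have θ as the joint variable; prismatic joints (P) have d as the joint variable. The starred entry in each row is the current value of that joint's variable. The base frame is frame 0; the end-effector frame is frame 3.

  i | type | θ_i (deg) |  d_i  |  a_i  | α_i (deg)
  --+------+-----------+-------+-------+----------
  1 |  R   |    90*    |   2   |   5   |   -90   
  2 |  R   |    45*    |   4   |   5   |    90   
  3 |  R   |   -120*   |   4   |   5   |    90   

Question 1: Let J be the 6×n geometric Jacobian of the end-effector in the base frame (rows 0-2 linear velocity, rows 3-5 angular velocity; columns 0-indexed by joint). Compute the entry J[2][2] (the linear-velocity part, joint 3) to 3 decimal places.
-3.062

axis z_2 = (0.0000,0.7071,0.7071); lever o_n−o_2 = (4.3301,1.0607,4.5962)
cross product → J_v[:, 2] = (2.5000,3.0619,-3.0619)
J_ω[:, 2] = z_2
entry J[2][2] = -3.0619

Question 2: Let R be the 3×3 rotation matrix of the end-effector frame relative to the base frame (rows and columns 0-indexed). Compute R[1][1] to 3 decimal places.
End-effector y-axis (col 1 of R) = (0.0000,0.7071,0.7071)
R[1][1] = 0.7071

0.707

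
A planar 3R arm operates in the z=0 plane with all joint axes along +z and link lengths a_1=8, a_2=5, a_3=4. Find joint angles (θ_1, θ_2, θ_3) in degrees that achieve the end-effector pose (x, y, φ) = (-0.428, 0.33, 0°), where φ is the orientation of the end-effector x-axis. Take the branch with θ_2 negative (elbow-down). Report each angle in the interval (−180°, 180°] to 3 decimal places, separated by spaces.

wrist centre = target − a_3·(cos φ, sin φ) = (-4.4280, 0.3300)
cos θ_2 = (19.7161−8²−5²)/(2·8·5) = -0.8660; θ_2 = -150.0027° (elbow-down)
β = atan2(0.3300,-4.4280) = 175.7379°; ψ = atan2(-2.4998,3.6698) = -34.2623°
θ_1 = β − ψ = 210.0001°
θ_3 = φ − θ_1 − θ_2 = -59.9974° (wrapped to (-180°,180°])

-150.000 -150.003 -59.997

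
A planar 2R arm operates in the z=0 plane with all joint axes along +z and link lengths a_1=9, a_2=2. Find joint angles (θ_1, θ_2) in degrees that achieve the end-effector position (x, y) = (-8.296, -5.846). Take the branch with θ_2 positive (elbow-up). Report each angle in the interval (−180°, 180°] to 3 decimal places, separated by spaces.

cos θ_2 = (102.9993−9²−2²)/(2·9·2) = 0.5000; θ_2 = 60.0012° (elbow-up)
β = atan2(-5.8460,-8.2960) = -144.8285°; ψ = atan2(1.7321,10.0000) = 9.8266°
θ_1 = β − ψ = -154.6551°

-154.655 60.001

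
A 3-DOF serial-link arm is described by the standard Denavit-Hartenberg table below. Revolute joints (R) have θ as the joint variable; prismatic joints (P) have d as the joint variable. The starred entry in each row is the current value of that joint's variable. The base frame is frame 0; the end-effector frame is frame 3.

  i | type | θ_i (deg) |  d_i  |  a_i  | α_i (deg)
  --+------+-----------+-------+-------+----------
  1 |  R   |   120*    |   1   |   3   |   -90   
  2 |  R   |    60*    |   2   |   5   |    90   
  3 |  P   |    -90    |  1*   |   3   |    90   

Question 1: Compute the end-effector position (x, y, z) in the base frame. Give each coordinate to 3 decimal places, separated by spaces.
-2.317 6.013 -2.830

after link 1: o_1 = (-1.5000, 2.5981, 1.0000)
after link 2: o_2 = (-4.4821, 3.7631, -3.3301)
after link 3: o_3 = (-2.3170, 6.0131, -2.8301)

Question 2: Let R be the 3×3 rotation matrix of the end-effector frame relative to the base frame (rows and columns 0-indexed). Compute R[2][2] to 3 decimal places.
End-effector z-axis (col 2 of R) = (0.2500,-0.4330,0.8660)
R[2][2] = 0.8660

0.866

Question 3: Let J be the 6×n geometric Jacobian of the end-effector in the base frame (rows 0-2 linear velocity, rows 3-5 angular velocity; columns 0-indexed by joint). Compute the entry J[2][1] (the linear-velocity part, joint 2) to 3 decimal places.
axis z_1 = (-0.8660,-0.5000,0.0000); lever o_n−o_1 = (-0.8170,3.4151,-3.8301)
cross product → J_v[:, 1] = (1.9151,-3.3170,-3.3660)
J_ω[:, 1] = z_1
entry J[2][1] = -3.3660

-3.366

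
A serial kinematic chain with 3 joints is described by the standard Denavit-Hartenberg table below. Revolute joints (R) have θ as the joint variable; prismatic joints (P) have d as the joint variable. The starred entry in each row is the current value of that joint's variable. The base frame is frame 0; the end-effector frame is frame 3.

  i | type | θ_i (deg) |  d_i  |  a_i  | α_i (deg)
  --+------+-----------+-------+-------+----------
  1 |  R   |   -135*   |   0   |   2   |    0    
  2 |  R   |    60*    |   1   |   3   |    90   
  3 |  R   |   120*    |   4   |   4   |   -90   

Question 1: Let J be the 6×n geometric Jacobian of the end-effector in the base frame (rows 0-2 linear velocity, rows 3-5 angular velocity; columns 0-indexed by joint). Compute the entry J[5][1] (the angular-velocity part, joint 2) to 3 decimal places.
axis z_1 = (0.0000,0.0000,1.0000); lever o_n−o_1 = (-3.6049,-2.0012,4.4641)
cross product → J_v[:, 1] = (2.0012,-3.6049,0.0000)
J_ω[:, 1] = z_1
entry J[5][1] = 1.0000

1.000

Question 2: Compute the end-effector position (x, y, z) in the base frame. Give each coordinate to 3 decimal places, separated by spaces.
after link 1: o_1 = (-1.4142, -1.4142, 0.0000)
after link 2: o_2 = (-0.6378, -4.3120, 1.0000)
after link 3: o_3 = (-5.0191, -3.4154, 4.4641)

-5.019 -3.415 4.464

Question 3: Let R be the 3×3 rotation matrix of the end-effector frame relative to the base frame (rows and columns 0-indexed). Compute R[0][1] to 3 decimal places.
0.966

End-effector y-axis (col 1 of R) = (0.9659,0.2588,-0.0000)
R[0][1] = 0.9659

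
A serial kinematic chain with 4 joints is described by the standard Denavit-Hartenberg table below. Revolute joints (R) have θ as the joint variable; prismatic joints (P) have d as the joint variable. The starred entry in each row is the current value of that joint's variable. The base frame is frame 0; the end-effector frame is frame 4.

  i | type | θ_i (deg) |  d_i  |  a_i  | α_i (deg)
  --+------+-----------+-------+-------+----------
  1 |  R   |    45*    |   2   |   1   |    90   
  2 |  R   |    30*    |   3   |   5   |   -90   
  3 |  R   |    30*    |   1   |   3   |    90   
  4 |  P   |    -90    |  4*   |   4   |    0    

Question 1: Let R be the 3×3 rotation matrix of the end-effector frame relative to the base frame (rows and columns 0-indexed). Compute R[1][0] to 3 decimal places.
0.354

End-effector x-axis (col 0 of R) = (0.3536,0.3536,-0.8660)
R[1][0] = 0.3536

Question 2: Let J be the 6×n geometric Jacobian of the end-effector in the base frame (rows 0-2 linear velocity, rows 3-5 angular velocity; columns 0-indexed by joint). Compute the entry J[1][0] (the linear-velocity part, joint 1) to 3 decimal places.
axis z_0 = ẑ; lever o_n−o_0 = (11.1555,4.1352,4.2010)
cross product → J_v[:, 0] = (-4.1352,11.1555,0.0000)
J_ω[:, 0] = z_0
entry J[1][0] = 11.1555

11.156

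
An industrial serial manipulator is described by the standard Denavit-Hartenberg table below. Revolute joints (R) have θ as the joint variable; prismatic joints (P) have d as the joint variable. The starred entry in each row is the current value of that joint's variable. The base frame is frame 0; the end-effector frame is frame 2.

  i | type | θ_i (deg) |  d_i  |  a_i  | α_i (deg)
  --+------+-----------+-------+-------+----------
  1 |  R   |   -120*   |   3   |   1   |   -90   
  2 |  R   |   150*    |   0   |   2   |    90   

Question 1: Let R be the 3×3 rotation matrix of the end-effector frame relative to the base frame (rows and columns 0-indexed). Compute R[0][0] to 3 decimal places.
0.433

End-effector x-axis (col 0 of R) = (0.4330,0.7500,-0.5000)
R[0][0] = 0.4330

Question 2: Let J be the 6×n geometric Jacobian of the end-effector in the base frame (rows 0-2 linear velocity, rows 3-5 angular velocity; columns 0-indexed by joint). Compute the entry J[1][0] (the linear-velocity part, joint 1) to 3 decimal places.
axis z_0 = ẑ; lever o_n−o_0 = (0.3660,0.6340,2.0000)
cross product → J_v[:, 0] = (-0.6340,0.3660,0.0000)
J_ω[:, 0] = z_0
entry J[1][0] = 0.3660

0.366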